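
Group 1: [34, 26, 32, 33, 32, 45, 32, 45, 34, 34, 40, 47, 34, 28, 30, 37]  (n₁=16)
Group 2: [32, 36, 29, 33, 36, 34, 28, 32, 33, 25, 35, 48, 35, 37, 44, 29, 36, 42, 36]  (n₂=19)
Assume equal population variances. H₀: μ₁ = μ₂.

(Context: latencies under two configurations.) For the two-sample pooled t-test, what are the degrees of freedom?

degrees of freedom = 33

df = n₁ + n₂ − 2 = 16 + 19 − 2 = 33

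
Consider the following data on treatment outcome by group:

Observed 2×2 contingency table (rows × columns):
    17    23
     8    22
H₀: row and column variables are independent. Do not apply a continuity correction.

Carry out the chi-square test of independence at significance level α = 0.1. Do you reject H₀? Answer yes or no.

reject H₀: no

Row totals [40, 30], col totals [25, 45], n=70
χ² = (17−14.29)²/14.29 + (23−25.71)²/25.71 + (8−10.71)²/10.71 + (22−19.29)²/19.29 = 1.8719
df = 1
p-value (upper-tail) = 0.17126
At α=0.1: p ≥ α → fail to reject H₀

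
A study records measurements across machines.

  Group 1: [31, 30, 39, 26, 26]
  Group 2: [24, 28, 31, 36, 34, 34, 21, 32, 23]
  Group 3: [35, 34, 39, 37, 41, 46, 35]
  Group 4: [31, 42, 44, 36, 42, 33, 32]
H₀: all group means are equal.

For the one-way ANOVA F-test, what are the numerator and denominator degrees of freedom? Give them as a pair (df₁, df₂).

degrees of freedom = [3, 24]

k = 4 groups, N = 28 total
df = (k−1, N−k) = (4−1, 28−4) = (3, 24)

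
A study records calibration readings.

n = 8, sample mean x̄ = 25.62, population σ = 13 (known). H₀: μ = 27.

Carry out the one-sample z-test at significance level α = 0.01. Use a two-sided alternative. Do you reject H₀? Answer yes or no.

SE = σ/√n = 13/√8 = 4.5962
z = (x̄−μ₀)/SE = (25.62−27)/4.5962 = -0.3002
p-value (two-sided) = 0.76399
At α=0.01: p ≥ α → fail to reject H₀

reject H₀: no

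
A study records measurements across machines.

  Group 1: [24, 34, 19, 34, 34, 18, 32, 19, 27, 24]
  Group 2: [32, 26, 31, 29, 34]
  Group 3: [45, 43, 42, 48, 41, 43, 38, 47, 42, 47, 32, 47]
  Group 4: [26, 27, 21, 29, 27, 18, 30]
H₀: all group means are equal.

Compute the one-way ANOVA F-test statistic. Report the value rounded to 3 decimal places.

Group means [26.50, 30.40, 42.92, 25.43], grand mean 32.647
SSB = Σnᵢ(x̄ᵢ−x̄)² = 2033.434; SSW = ΣΣ(x−x̄ᵢ)² = 776.331
MSB = 2033.434/3 = 677.8113; MSW = 776.331/30 = 25.8777
F = MSB/MSW = 26.1929
df = (3, 30)

test statistic = 26.193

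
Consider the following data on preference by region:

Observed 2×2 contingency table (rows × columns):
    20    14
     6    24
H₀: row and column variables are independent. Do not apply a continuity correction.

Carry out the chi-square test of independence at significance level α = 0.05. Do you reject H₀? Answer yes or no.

Row totals [34, 30], col totals [26, 38], n=64
χ² = (20−13.81)²/13.81 + (14−20.19)²/20.19 + (6−12.19)²/12.19 + (24−17.81)²/17.81 = 9.9589
df = 1
p-value (upper-tail) = 0.00160
At α=0.05: p < α → reject H₀

reject H₀: yes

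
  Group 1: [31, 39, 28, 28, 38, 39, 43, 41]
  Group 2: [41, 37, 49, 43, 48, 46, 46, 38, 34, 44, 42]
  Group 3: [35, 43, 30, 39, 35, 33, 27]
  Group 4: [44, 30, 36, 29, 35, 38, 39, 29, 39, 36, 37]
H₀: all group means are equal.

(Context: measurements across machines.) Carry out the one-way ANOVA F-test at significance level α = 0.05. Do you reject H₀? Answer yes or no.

reject H₀: yes

Group means [35.88, 42.55, 34.57, 35.64], grand mean 37.541
SSB = Σnᵢ(x̄ᵢ−x̄)² = 399.327; SSW = ΣΣ(x−x̄ᵢ)² = 865.862
MSB = 399.327/3 = 133.1091; MSW = 865.862/33 = 26.2382
F = MSB/MSW = 5.0731
df = (3, 33)
p-value (upper-tail) = 0.00534
At α=0.05: p < α → reject H₀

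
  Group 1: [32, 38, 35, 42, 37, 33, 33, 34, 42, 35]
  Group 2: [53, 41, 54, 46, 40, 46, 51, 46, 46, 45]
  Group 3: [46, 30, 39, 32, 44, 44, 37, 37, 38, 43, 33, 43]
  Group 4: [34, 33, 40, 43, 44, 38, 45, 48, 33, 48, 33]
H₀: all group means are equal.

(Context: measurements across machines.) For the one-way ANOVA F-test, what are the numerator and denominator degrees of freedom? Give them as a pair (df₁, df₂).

degrees of freedom = [3, 39]

k = 4 groups, N = 43 total
df = (k−1, N−k) = (4−1, 43−4) = (3, 39)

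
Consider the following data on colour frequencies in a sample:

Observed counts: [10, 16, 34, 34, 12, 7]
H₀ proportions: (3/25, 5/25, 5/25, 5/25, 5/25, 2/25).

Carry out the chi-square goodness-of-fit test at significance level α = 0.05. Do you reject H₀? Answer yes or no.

n = 113; E_i = n·p_i = [13.56, 22.60, 22.60, 22.60, 22.60, 9.04]
χ² = (10−13.56)²/13.56 + (16−22.60)²/22.60 + (34−22.60)²/22.60 + (34−22.60)²/22.60 + (12−22.60)²/22.60 + (7−9.04)²/9.04 = 19.7950
df = 5
p-value (upper-tail) = 0.00137
At α=0.05: p < α → reject H₀

reject H₀: yes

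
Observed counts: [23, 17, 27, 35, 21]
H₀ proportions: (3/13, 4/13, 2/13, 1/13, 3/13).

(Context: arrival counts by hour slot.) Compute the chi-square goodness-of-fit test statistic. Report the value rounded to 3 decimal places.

n = 123; E_i = n·p_i = [28.38, 37.85, 18.92, 9.46, 28.38]
χ² = (23−28.38)²/28.38 + (17−37.85)²/37.85 + (27−18.92)²/18.92 + (35−9.46)²/9.46 + (21−28.38)²/28.38 = 86.8056
df = 4

test statistic = 86.806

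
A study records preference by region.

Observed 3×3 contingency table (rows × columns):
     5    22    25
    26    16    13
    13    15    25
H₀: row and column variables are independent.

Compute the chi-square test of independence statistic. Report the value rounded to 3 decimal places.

Row totals [52, 55, 53], col totals [44, 53, 63], n=160
χ² = (5−14.30)²/14.30 + (22−17.23)²/17.23 + (25−20.48)²/20.48 + (26−15.12)²/15.12 + (16−18.22)²/18.22 + (13−21.66)²/21.66 + (13−14.57)²/14.57 + (15−17.56)²/17.56 + (25−20.87)²/20.87 = 21.2816
df = 4

test statistic = 21.282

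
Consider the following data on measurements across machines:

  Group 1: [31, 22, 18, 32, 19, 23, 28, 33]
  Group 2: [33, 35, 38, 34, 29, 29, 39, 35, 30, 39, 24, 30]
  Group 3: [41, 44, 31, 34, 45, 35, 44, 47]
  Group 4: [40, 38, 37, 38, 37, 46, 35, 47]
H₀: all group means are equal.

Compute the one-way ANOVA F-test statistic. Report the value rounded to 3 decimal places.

Group means [25.75, 32.92, 40.12, 39.75], grand mean 34.444
SSB = Σnᵢ(x̄ᵢ−x̄)² = 1116.097; SSW = ΣΣ(x−x̄ᵢ)² = 872.792
MSB = 1116.097/3 = 372.0324; MSW = 872.792/32 = 27.2747
F = MSB/MSW = 13.6402
df = (3, 32)

test statistic = 13.640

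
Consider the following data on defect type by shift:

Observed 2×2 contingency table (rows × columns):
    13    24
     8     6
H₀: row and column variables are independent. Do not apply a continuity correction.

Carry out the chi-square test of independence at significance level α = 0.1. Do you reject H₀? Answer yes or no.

reject H₀: no

Row totals [37, 14], col totals [21, 30], n=51
χ² = (13−15.24)²/15.24 + (24−21.76)²/21.76 + (8−5.76)²/5.76 + (6−8.24)²/8.24 = 2.0310
df = 1
p-value (upper-tail) = 0.15412
At α=0.1: p ≥ α → fail to reject H₀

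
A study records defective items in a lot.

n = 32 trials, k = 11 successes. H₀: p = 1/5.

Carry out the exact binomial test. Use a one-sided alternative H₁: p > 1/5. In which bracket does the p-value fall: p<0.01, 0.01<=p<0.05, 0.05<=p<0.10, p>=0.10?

Exact binomial: n=32, k=11, p₀=1/5=0.2000
P(X≥11) from Σ C(n,i)·p₀^i·(1−p₀)^(n−i)
p-value (one-sided, H₁ greater) = 0.04109
→ bracket: 0.01<=p<0.05

p-value bracket: 0.01<=p<0.05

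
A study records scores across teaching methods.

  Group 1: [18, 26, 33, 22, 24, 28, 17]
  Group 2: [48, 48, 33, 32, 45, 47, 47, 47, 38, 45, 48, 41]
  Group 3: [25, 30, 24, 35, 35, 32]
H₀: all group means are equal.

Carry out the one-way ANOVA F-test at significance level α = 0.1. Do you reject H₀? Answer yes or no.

Group means [24.00, 43.25, 30.17], grand mean 34.720
SSB = Σnᵢ(x̄ᵢ−x̄)² = 1801.957; SSW = ΣΣ(x−x̄ᵢ)² = 685.083
MSB = 1801.957/2 = 900.9783; MSW = 685.083/22 = 31.1402
F = MSB/MSW = 28.9330
df = (2, 22)
p-value (upper-tail) = 0.00000
At α=0.1: p < α → reject H₀

reject H₀: yes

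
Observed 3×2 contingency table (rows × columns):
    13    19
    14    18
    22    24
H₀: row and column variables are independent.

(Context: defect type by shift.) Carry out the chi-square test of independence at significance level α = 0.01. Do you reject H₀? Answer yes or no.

Row totals [32, 32, 46], col totals [49, 61], n=110
χ² = (13−14.25)²/14.25 + (19−17.75)²/17.75 + (14−14.25)²/14.25 + (18−17.75)²/17.75 + (22−20.49)²/20.49 + (24−25.51)²/25.51 = 0.4077
df = 2
p-value (upper-tail) = 0.81558
At α=0.01: p ≥ α → fail to reject H₀

reject H₀: no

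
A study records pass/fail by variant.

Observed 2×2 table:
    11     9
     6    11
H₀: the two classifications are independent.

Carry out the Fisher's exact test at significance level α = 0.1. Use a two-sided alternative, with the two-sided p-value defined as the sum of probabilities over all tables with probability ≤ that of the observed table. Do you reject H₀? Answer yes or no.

reject H₀: no

Margins: r₁=20, r₂=17, c₁=17, c₂=20, n=37
p_obs = C(20,11)·C(17,6)/C(37,17); sum pmf over tables with pmf ≤ p_obs
p-value (two-sided) = 0.32485
At α=0.1: p ≥ α → fail to reject H₀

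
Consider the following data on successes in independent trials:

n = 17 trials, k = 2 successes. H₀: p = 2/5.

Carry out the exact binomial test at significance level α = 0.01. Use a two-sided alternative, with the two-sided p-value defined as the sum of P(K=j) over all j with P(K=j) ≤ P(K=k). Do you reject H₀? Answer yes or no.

reject H₀: no

Exact binomial: n=17, k=2, p₀=2/5=0.4000
P(X=j) = C(n,j)·p₀^j·(1−p₀)^(n−j); p = Σ P(X=j) over j with P(X=j) ≤ P(X=2)
p-value (two-sided) = 0.02291
At α=0.01: p ≥ α → fail to reject H₀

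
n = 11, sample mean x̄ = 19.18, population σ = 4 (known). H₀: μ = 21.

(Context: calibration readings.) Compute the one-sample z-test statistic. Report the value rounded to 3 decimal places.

test statistic = -1.509

SE = σ/√n = 4/√11 = 1.2060
z = (x̄−μ₀)/SE = (19.18−21)/1.2060 = -1.5091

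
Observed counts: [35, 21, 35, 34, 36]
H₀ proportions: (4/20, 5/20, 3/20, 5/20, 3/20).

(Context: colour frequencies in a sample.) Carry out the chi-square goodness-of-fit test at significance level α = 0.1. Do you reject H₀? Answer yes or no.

reject H₀: yes

n = 161; E_i = n·p_i = [32.20, 40.25, 24.15, 40.25, 24.15]
χ² = (35−32.20)²/32.20 + (21−40.25)²/40.25 + (35−24.15)²/24.15 + (34−40.25)²/40.25 + (36−24.15)²/24.15 = 21.1097
df = 4
p-value (upper-tail) = 0.00030
At α=0.1: p < α → reject H₀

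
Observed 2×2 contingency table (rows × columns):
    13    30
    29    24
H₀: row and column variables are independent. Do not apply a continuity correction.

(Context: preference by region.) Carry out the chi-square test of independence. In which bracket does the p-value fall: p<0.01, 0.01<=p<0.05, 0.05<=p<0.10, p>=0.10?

Row totals [43, 53], col totals [42, 54], n=96
χ² = (13−18.81)²/18.81 + (30−24.19)²/24.19 + (29−23.19)²/23.19 + (24−29.81)²/29.81 = 5.7830
df = 1
p-value (upper-tail) = 0.01618
→ bracket: 0.01<=p<0.05

p-value bracket: 0.01<=p<0.05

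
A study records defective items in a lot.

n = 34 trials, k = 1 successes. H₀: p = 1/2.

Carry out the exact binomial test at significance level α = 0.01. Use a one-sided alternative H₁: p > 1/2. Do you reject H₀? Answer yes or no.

reject H₀: no

Exact binomial: n=34, k=1, p₀=1/2=0.5000
P(X≥1) from Σ C(n,i)·p₀^i·(1−p₀)^(n−i)
p-value (one-sided, H₁ greater) = 1.00000
At α=0.01: p ≥ α → fail to reject H₀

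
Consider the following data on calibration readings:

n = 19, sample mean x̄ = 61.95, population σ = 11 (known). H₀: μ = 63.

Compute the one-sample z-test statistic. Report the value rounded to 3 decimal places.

test statistic = -0.416

SE = σ/√n = 11/√19 = 2.5236
z = (x̄−μ₀)/SE = (61.95−63)/2.5236 = -0.4161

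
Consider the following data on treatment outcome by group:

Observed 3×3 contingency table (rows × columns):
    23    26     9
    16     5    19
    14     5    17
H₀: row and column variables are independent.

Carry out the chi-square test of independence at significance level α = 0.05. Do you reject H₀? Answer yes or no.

reject H₀: yes

Row totals [58, 40, 36], col totals [53, 36, 45], n=134
χ² = (23−22.94)²/22.94 + (26−15.58)²/15.58 + (9−19.48)²/19.48 + (16−15.82)²/15.82 + (5−10.75)²/10.75 + (19−13.43)²/13.43 + (14−14.24)²/14.24 + (5−9.67)²/9.67 + (17−12.09)²/12.09 = 22.2386
df = 4
p-value (upper-tail) = 0.00018
At α=0.05: p < α → reject H₀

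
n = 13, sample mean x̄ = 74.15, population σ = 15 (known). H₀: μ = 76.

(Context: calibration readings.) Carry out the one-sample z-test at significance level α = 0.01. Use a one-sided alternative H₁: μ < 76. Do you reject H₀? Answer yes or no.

reject H₀: no

SE = σ/√n = 15/√13 = 4.1603
z = (x̄−μ₀)/SE = (74.15−76)/4.1603 = -0.4447
p-value (one-sided, H₁ less) = 0.32827
At α=0.01: p ≥ α → fail to reject H₀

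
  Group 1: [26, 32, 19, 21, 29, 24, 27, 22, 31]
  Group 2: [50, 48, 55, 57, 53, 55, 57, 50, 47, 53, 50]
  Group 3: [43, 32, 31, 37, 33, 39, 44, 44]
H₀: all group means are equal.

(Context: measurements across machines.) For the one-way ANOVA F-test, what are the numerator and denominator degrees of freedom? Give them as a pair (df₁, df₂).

k = 3 groups, N = 28 total
df = (k−1, N−k) = (3−1, 28−3) = (2, 25)

degrees of freedom = [2, 25]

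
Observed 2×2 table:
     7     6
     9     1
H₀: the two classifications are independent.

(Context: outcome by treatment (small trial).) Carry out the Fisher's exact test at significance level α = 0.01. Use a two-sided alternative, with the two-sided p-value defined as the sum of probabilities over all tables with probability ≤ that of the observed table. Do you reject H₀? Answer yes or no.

reject H₀: no

Margins: r₁=13, r₂=10, c₁=16, c₂=7, n=23
p_obs = C(13,7)·C(10,9)/C(23,16); sum pmf over tables with pmf ≤ p_obs
p-value (two-sided) = 0.08862
At α=0.01: p ≥ α → fail to reject H₀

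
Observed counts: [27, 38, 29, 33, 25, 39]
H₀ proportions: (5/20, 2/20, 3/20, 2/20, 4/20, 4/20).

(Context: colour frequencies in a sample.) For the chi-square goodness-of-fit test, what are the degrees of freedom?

df = k − 1 = 6 − 1 = 5

degrees of freedom = 5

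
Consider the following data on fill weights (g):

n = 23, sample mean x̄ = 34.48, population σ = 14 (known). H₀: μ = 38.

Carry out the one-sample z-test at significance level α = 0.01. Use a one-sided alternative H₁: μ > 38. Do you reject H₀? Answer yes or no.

SE = σ/√n = 14/√23 = 2.9192
z = (x̄−μ₀)/SE = (34.48−38)/2.9192 = -1.2058
p-value (one-sided, H₁ greater) = 0.88605
At α=0.01: p ≥ α → fail to reject H₀

reject H₀: no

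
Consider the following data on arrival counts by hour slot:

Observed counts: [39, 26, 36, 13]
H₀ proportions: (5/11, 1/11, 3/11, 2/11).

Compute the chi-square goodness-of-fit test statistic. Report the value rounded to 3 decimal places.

test statistic = 30.418

n = 114; E_i = n·p_i = [51.82, 10.36, 31.09, 20.73]
χ² = (39−51.82)²/51.82 + (26−10.36)²/10.36 + (36−31.09)²/31.09 + (13−20.73)²/20.73 = 30.4184
df = 3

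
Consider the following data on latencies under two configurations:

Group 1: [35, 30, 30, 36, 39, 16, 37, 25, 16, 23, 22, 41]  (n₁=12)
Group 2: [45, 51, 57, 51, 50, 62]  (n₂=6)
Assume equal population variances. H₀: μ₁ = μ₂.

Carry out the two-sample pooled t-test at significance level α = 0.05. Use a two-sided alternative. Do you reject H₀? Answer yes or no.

x̄₁=29.167, s₁=8.706, n₁=12
x̄₂=52.667, s₂=5.955, n₂=6
s_p² = [11·8.706² + 5·5.955²]/16 = 63.1875
SE = √(s_p²·(1/12+1/6)) = 3.9745
t = (29.167−52.667)/3.9745 = -5.9127
df = 16
p-value (two-sided) = 0.00002
At α=0.05: p < α → reject H₀

reject H₀: yes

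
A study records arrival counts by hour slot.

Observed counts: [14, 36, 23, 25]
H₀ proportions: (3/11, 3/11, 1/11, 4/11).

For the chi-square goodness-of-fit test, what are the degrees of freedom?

degrees of freedom = 3

df = k − 1 = 4 − 1 = 3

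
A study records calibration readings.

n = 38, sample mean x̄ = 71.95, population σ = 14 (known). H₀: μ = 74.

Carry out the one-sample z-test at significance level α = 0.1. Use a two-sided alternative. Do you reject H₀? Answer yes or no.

SE = σ/√n = 14/√38 = 2.2711
z = (x̄−μ₀)/SE = (71.95−74)/2.2711 = -0.9026
p-value (two-sided) = 0.36671
At α=0.1: p ≥ α → fail to reject H₀

reject H₀: no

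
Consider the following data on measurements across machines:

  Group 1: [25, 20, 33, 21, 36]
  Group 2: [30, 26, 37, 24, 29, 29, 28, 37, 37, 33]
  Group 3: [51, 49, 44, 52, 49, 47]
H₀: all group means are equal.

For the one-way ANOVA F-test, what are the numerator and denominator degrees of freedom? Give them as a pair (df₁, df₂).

degrees of freedom = [2, 18]

k = 3 groups, N = 21 total
df = (k−1, N−k) = (3−1, 21−3) = (2, 18)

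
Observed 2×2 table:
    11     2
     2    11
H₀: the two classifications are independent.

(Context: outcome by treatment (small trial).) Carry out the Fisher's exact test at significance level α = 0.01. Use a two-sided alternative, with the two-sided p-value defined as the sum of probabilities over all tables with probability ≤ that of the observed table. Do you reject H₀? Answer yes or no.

reject H₀: yes

Margins: r₁=13, r₂=13, c₁=13, c₂=13, n=26
p_obs = C(13,11)·C(13,2)/C(26,13); sum pmf over tables with pmf ≤ p_obs
p-value (two-sided) = 0.00120
At α=0.01: p < α → reject H₀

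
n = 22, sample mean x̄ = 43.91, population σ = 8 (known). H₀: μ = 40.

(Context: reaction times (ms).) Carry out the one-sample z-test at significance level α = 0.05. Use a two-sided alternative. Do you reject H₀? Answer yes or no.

SE = σ/√n = 8/√22 = 1.7056
z = (x̄−μ₀)/SE = (43.91−40)/1.7056 = 2.2924
p-value (two-sided) = 0.02188
At α=0.05: p < α → reject H₀

reject H₀: yes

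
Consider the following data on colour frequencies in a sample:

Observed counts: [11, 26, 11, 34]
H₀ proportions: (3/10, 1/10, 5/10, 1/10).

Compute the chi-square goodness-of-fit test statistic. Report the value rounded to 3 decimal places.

n = 82; E_i = n·p_i = [24.60, 8.20, 41.00, 8.20]
χ² = (11−24.60)²/24.60 + (26−8.20)²/8.20 + (11−41.00)²/41.00 + (34−8.20)²/8.20 = 149.2846
df = 3

test statistic = 149.285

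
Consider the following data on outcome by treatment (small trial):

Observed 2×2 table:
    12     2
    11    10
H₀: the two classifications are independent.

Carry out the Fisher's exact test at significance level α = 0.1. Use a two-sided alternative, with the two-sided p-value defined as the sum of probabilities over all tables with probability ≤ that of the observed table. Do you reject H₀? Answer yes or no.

Margins: r₁=14, r₂=21, c₁=23, c₂=12, n=35
p_obs = C(14,12)·C(21,11)/C(35,23); sum pmf over tables with pmf ≤ p_obs
p-value (two-sided) = 0.06973
At α=0.1: p < α → reject H₀

reject H₀: yes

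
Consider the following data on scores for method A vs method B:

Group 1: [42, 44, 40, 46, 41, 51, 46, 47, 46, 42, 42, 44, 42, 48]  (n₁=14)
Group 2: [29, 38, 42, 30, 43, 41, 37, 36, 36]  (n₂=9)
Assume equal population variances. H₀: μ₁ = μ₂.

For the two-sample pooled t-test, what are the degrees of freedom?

degrees of freedom = 21

df = n₁ + n₂ − 2 = 14 + 9 − 2 = 21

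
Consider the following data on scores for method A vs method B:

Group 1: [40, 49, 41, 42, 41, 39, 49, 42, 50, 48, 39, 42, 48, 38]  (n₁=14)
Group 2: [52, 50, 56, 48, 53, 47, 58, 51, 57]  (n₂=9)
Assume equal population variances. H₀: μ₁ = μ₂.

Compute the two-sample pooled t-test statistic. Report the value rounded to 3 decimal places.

test statistic = -5.043

x̄₁=43.429, s₁=4.345, n₁=14
x̄₂=52.444, s₂=3.909, n₂=9
s_p² = [13·4.345² + 8·3.909²]/21 = 17.5072
SE = √(s_p²·(1/14+1/9)) = 1.7877
t = (43.429−52.444)/1.7877 = -5.0434
df = 21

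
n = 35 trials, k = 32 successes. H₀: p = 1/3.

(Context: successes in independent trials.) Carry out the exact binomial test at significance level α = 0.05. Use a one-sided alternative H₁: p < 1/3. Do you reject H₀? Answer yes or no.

reject H₀: no

Exact binomial: n=35, k=32, p₀=1/3=0.3333
P(X≤32) from Σ C(n,i)·p₀^i·(1−p₀)^(n−i)
p-value (one-sided, H₁ less) = 1.00000
At α=0.05: p ≥ α → fail to reject H₀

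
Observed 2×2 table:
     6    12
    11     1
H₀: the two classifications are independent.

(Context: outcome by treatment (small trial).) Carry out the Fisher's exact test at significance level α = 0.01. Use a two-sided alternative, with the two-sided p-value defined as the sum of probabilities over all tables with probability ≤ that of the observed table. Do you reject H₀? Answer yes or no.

reject H₀: yes

Margins: r₁=18, r₂=12, c₁=17, c₂=13, n=30
p_obs = C(18,6)·C(12,11)/C(30,17); sum pmf over tables with pmf ≤ p_obs
p-value (two-sided) = 0.00240
At α=0.01: p < α → reject H₀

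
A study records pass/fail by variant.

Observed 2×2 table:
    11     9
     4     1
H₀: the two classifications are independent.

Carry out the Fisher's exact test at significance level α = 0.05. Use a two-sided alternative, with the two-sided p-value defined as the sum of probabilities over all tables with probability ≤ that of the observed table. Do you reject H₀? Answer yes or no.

Margins: r₁=20, r₂=5, c₁=15, c₂=10, n=25
p_obs = C(20,11)·C(5,4)/C(25,15); sum pmf over tables with pmf ≤ p_obs
p-value (two-sided) = 0.61462
At α=0.05: p ≥ α → fail to reject H₀

reject H₀: no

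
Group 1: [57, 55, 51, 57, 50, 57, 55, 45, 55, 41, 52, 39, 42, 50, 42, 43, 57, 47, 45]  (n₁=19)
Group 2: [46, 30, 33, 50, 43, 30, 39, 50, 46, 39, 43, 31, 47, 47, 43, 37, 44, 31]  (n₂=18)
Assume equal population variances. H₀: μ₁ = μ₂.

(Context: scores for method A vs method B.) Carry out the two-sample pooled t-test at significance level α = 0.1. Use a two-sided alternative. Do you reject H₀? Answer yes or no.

x̄₁=49.474, s₁=6.275, n₁=19
x̄₂=40.500, s₂=6.989, n₂=18
s_p² = [18·6.275² + 17·6.989²]/35 = 43.9782
SE = √(s_p²·(1/19+1/18)) = 2.1813
t = (49.474−40.500)/2.1813 = 4.1140
df = 35
p-value (two-sided) = 0.00022
At α=0.1: p < α → reject H₀

reject H₀: yes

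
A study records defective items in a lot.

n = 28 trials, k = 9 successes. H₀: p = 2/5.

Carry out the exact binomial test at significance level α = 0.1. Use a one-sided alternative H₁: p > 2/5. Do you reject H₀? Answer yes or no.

Exact binomial: n=28, k=9, p₀=2/5=0.4000
P(X≥9) from Σ C(n,i)·p₀^i·(1−p₀)^(n−i)
p-value (one-sided, H₁ greater) = 0.85152
At α=0.1: p ≥ α → fail to reject H₀

reject H₀: no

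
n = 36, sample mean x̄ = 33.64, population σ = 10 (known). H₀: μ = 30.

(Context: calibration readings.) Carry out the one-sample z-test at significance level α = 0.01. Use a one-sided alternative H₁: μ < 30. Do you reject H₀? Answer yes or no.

reject H₀: no

SE = σ/√n = 10/√36 = 1.6667
z = (x̄−μ₀)/SE = (33.64−30)/1.6667 = 2.1840
p-value (one-sided, H₁ less) = 0.98552
At α=0.01: p ≥ α → fail to reject H₀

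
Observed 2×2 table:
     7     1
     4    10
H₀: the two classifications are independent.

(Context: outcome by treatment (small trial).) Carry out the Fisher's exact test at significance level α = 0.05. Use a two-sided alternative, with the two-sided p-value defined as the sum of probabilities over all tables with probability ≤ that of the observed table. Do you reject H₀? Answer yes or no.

Margins: r₁=8, r₂=14, c₁=11, c₂=11, n=22
p_obs = C(8,7)·C(14,4)/C(22,11); sum pmf over tables with pmf ≤ p_obs
p-value (two-sided) = 0.02374
At α=0.05: p < α → reject H₀

reject H₀: yes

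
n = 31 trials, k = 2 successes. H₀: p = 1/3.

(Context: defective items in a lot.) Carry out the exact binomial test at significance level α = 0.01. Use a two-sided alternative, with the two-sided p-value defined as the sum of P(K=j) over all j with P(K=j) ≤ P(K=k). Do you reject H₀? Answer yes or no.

Exact binomial: n=31, k=2, p₀=1/3=0.3333
P(X=j) = C(n,j)·p₀^j·(1−p₀)^(n−j); p = Σ P(X=j) over j with P(X=j) ≤ P(X=2)
p-value (two-sided) = 0.00084
At α=0.01: p < α → reject H₀

reject H₀: yes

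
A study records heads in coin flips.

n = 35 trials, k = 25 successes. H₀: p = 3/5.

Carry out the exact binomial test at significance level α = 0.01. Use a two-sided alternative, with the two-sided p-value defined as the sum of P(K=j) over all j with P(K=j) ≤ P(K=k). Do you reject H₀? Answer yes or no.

reject H₀: no

Exact binomial: n=35, k=25, p₀=3/5=0.6000
P(X=j) = C(n,j)·p₀^j·(1−p₀)^(n−j); p = Σ P(X=j) over j with P(X=j) ≤ P(X=25)
p-value (two-sided) = 0.22657
At α=0.01: p ≥ α → fail to reject H₀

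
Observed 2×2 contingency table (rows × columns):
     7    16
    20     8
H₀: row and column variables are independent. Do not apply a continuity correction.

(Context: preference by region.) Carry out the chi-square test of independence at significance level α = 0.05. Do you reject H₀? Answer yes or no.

reject H₀: yes

Row totals [23, 28], col totals [27, 24], n=51
χ² = (7−12.18)²/12.18 + (16−10.82)²/10.82 + (20−14.82)²/14.82 + (8−13.18)²/13.18 = 8.5176
df = 1
p-value (upper-tail) = 0.00352
At α=0.05: p < α → reject H₀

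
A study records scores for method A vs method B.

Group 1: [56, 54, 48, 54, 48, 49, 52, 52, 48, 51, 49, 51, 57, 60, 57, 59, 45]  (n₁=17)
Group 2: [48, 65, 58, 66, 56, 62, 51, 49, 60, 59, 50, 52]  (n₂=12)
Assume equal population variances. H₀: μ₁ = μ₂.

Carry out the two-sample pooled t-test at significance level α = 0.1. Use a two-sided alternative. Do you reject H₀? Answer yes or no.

reject H₀: yes

x̄₁=52.353, s₁=4.344, n₁=17
x̄₂=56.333, s₂=6.286, n₂=12
s_p² = [16·4.344² + 11·6.286²]/27 = 27.2796
SE = √(s_p²·(1/17+1/12)) = 1.9693
t = (52.353−56.333)/1.9693 = -2.0213
df = 27
p-value (two-sided) = 0.05327
At α=0.1: p < α → reject H₀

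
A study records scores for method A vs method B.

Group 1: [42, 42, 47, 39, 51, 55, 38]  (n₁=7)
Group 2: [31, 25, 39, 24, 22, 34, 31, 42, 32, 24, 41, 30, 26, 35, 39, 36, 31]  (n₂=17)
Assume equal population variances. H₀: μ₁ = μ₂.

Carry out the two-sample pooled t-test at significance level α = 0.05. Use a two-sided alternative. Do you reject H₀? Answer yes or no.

x̄₁=44.857, s₁=6.362, n₁=7
x̄₂=31.882, s₂=6.264, n₂=17
s_p² = [6·6.362² + 16·6.264²]/22 = 39.5737
SE = √(s_p²·(1/7+1/17)) = 2.8251
t = (44.857−31.882)/2.8251 = 4.5927
df = 22
p-value (two-sided) = 0.00014
At α=0.05: p < α → reject H₀

reject H₀: yes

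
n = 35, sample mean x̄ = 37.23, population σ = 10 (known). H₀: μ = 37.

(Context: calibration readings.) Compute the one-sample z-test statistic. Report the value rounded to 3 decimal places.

test statistic = 0.136

SE = σ/√n = 10/√35 = 1.6903
z = (x̄−μ₀)/SE = (37.23−37)/1.6903 = 0.1361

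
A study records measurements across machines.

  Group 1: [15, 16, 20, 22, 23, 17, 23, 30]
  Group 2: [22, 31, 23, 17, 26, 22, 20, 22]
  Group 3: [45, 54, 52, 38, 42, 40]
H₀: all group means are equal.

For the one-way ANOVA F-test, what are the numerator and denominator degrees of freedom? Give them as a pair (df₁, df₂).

k = 3 groups, N = 22 total
df = (k−1, N−k) = (3−1, 22−3) = (2, 19)

degrees of freedom = [2, 19]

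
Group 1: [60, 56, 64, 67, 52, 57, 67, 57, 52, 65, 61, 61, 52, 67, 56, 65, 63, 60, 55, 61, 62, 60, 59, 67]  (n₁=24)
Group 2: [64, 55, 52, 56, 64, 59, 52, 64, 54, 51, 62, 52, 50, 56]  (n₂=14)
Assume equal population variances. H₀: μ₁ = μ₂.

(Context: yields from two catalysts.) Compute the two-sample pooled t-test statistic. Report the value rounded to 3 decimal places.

test statistic = 2.240

x̄₁=60.250, s₁=4.866, n₁=24
x̄₂=56.500, s₂=5.170, n₂=14
s_p² = [23·4.866² + 13·5.170²]/36 = 24.7778
SE = √(s_p²·(1/24+1/14)) = 1.6740
t = (60.250−56.500)/1.6740 = 2.2402
df = 36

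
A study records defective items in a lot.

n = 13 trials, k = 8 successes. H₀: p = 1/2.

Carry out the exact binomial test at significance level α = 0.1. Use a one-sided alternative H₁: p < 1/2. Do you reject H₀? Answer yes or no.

Exact binomial: n=13, k=8, p₀=1/2=0.5000
P(X≤8) from Σ C(n,i)·p₀^i·(1−p₀)^(n−i)
p-value (one-sided, H₁ less) = 0.86658
At α=0.1: p ≥ α → fail to reject H₀

reject H₀: no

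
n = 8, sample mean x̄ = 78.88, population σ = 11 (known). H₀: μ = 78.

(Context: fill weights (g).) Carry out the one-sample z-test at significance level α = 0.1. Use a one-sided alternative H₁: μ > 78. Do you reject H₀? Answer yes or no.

reject H₀: no

SE = σ/√n = 11/√8 = 3.8891
z = (x̄−μ₀)/SE = (78.88−78)/3.8891 = 0.2263
p-value (one-sided, H₁ greater) = 0.41049
At α=0.1: p ≥ α → fail to reject H₀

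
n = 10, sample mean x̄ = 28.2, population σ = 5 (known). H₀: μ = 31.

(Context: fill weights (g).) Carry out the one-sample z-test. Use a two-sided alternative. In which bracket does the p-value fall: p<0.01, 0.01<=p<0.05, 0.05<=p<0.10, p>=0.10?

p-value bracket: 0.05<=p<0.10

SE = σ/√n = 5/√10 = 1.5811
z = (x̄−μ₀)/SE = (28.2−31)/1.5811 = -1.7709
p-value (two-sided) = 0.07658
→ bracket: 0.05<=p<0.10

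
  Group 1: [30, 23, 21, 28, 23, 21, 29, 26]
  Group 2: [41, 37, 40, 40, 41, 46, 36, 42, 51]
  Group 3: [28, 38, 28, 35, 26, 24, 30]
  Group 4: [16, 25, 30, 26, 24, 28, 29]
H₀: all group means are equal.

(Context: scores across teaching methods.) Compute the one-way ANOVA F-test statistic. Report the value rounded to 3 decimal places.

test statistic = 25.197

Group means [25.12, 41.56, 29.86, 25.43], grand mean 31.032
SSB = Σnᵢ(x̄ᵢ−x̄)² = 1505.299; SSW = ΣΣ(x−x̄ᵢ)² = 537.669
MSB = 1505.299/3 = 501.7664; MSW = 537.669/27 = 19.9137
F = MSB/MSW = 25.1971
df = (3, 27)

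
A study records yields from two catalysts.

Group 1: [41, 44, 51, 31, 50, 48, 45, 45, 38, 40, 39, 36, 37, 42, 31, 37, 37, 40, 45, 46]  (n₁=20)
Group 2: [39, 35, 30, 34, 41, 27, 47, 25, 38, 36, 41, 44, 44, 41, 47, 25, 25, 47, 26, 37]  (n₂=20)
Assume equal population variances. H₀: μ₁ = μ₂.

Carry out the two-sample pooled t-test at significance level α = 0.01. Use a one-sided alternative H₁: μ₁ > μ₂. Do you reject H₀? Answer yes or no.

reject H₀: no

x̄₁=41.150, s₁=5.622, n₁=20
x̄₂=36.450, s₂=7.817, n₂=20
s_p² = [19·5.622² + 19·7.817²]/38 = 46.3553
SE = √(s_p²·(1/20+1/20)) = 2.1530
t = (41.150−36.450)/2.1530 = 2.1830
df = 38
p-value (one-sided, H₁ greater) = 0.01764
At α=0.01: p ≥ α → fail to reject H₀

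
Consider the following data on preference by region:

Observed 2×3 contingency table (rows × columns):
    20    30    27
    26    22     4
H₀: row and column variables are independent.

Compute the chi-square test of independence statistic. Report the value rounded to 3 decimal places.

test statistic = 14.788

Row totals [77, 52], col totals [46, 52, 31], n=129
χ² = (20−27.46)²/27.46 + (30−31.04)²/31.04 + (27−18.50)²/18.50 + (26−18.54)²/18.54 + (22−20.96)²/20.96 + (4−12.50)²/12.50 = 14.7884
df = 2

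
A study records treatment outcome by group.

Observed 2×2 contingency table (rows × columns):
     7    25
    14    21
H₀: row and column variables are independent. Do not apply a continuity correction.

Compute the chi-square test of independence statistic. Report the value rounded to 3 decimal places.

test statistic = 2.552

Row totals [32, 35], col totals [21, 46], n=67
χ² = (7−10.03)²/10.03 + (25−21.97)²/21.97 + (14−10.97)²/10.97 + (21−24.03)²/24.03 = 2.5519
df = 1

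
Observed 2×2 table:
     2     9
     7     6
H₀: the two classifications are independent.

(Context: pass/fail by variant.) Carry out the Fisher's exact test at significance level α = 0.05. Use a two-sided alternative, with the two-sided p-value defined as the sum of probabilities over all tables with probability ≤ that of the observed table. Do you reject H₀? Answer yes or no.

reject H₀: no

Margins: r₁=11, r₂=13, c₁=9, c₂=15, n=24
p_obs = C(11,2)·C(13,7)/C(24,9); sum pmf over tables with pmf ≤ p_obs
p-value (two-sided) = 0.10493
At α=0.05: p ≥ α → fail to reject H₀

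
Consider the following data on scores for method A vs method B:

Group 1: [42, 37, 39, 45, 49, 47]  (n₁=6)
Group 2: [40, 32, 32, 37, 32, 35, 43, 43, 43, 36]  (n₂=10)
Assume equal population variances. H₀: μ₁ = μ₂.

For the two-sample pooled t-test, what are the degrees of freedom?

df = n₁ + n₂ − 2 = 6 + 10 − 2 = 14

degrees of freedom = 14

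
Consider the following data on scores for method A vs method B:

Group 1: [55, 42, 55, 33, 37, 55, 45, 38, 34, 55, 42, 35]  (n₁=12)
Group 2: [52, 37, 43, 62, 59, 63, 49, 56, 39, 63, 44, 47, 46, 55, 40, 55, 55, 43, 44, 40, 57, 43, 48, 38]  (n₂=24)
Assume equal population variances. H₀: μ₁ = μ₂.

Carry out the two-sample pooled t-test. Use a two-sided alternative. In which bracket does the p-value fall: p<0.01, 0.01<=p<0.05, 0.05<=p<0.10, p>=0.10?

p-value bracket: 0.05<=p<0.10

x̄₁=43.833, s₁=8.943, n₁=12
x̄₂=49.083, s₂=8.314, n₂=24
s_p² = [11·8.943² + 23·8.314²]/34 = 72.6324
SE = √(s_p²·(1/12+1/24)) = 3.0131
t = (43.833−49.083)/3.0131 = -1.7424
df = 34
p-value (two-sided) = 0.09048
→ bracket: 0.05<=p<0.10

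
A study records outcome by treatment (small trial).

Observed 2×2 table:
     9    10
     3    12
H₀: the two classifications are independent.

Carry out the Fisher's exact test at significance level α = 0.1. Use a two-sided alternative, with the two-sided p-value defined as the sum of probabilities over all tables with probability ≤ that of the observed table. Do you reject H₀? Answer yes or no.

reject H₀: no

Margins: r₁=19, r₂=15, c₁=12, c₂=22, n=34
p_obs = C(19,9)·C(15,3)/C(34,12); sum pmf over tables with pmf ≤ p_obs
p-value (two-sided) = 0.15181
At α=0.1: p ≥ α → fail to reject H₀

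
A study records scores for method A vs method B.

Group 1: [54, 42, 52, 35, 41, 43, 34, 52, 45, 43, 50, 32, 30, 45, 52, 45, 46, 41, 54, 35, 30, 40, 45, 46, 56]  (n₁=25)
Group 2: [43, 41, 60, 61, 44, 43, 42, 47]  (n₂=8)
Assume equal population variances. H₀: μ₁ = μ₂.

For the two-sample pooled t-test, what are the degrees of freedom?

degrees of freedom = 31

df = n₁ + n₂ − 2 = 25 + 8 − 2 = 31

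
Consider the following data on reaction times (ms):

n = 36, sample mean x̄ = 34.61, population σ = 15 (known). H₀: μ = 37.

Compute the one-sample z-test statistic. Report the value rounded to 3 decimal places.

test statistic = -0.956

SE = σ/√n = 15/√36 = 2.5000
z = (x̄−μ₀)/SE = (34.61−37)/2.5000 = -0.9560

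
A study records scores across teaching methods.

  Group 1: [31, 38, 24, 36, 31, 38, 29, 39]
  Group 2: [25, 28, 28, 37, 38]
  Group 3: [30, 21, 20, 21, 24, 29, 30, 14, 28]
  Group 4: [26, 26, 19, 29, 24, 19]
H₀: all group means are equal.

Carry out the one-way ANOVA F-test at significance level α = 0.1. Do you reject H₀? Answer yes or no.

reject H₀: yes

Group means [33.25, 31.20, 24.11, 23.83], grand mean 27.929
SSB = Σnᵢ(x̄ᵢ−x̄)² = 511.835; SSW = ΣΣ(x−x̄ᵢ)² = 668.022
MSB = 511.835/3 = 170.6116; MSW = 668.022/24 = 27.8343
F = MSB/MSW = 6.1296
df = (3, 24)
p-value (upper-tail) = 0.00302
At α=0.1: p < α → reject H₀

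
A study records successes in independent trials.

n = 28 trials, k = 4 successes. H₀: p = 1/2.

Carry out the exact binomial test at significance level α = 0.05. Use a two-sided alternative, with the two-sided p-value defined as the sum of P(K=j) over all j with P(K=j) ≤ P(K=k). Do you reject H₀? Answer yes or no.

Exact binomial: n=28, k=4, p₀=1/2=0.5000
P(X=j) = C(n,j)·p₀^j·(1−p₀)^(n−j); p = Σ P(X=j) over j with P(X=j) ≤ P(X=4)
p-value (two-sided) = 0.00018
At α=0.05: p < α → reject H₀

reject H₀: yes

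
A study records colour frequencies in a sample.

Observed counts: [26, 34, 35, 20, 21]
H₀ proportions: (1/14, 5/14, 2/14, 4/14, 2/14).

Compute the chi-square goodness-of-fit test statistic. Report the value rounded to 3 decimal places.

n = 136; E_i = n·p_i = [9.71, 48.57, 19.43, 38.86, 19.43]
χ² = (26−9.71)²/9.71 + (34−48.57)²/48.57 + (35−19.43)²/19.43 + (20−38.86)²/38.86 + (21−19.43)²/19.43 = 53.4324
df = 4

test statistic = 53.432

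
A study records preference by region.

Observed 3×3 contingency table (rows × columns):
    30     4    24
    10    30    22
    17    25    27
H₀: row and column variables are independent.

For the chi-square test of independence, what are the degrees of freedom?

df = (r−1)(c−1) = (3−1)·(3−1) = 4

degrees of freedom = 4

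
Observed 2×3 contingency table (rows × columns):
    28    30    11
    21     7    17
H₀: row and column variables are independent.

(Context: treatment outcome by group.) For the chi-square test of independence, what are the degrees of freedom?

df = (r−1)(c−1) = (2−1)·(3−1) = 2

degrees of freedom = 2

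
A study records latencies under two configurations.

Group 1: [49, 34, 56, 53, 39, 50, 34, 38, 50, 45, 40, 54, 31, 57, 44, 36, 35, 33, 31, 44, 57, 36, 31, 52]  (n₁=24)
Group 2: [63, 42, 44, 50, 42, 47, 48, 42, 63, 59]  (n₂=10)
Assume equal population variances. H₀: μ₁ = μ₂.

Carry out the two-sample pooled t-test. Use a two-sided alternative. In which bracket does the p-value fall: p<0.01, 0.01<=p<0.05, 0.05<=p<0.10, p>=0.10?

x̄₁=42.875, s₁=9.110, n₁=24
x̄₂=50.000, s₂=8.563, n₂=10
s_p² = [23·9.110² + 9·8.563²]/32 = 80.2695
SE = √(s_p²·(1/24+1/10)) = 3.3722
t = (42.875−50.000)/3.3722 = -2.1129
df = 32
p-value (two-sided) = 0.04250
→ bracket: 0.01<=p<0.05

p-value bracket: 0.01<=p<0.05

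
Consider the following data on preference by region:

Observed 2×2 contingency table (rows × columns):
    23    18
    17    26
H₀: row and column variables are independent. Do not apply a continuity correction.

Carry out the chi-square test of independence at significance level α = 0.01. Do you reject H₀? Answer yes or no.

reject H₀: no

Row totals [41, 43], col totals [40, 44], n=84
χ² = (23−19.52)²/19.52 + (18−21.48)²/21.48 + (17−20.48)²/20.48 + (26−22.52)²/22.52 = 2.3082
df = 1
p-value (upper-tail) = 0.12869
At α=0.01: p ≥ α → fail to reject H₀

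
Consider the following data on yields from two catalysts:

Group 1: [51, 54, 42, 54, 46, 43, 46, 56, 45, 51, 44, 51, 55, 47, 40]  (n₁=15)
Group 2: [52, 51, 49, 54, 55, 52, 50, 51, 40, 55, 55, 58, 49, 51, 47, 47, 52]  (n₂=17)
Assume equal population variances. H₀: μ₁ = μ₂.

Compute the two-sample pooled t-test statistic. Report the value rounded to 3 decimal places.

x̄₁=48.333, s₁=5.136, n₁=15
x̄₂=51.059, s₂=4.115, n₂=17
s_p² = [14·5.136² + 16·4.115²]/30 = 21.3425
SE = √(s_p²·(1/15+1/17)) = 1.6365
t = (48.333−51.059)/1.6365 = -1.6654
df = 30

test statistic = -1.665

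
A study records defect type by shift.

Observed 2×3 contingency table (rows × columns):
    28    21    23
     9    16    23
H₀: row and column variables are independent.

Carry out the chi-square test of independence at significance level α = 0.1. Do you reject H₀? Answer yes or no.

Row totals [72, 48], col totals [37, 37, 46], n=120
χ² = (28−22.20)²/22.20 + (21−22.20)²/22.20 + (23−27.60)²/27.60 + (9−14.80)²/14.80 + (16−14.80)²/14.80 + (23−18.40)²/18.40 = 5.8671
df = 2
p-value (upper-tail) = 0.05321
At α=0.1: p < α → reject H₀

reject H₀: yes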